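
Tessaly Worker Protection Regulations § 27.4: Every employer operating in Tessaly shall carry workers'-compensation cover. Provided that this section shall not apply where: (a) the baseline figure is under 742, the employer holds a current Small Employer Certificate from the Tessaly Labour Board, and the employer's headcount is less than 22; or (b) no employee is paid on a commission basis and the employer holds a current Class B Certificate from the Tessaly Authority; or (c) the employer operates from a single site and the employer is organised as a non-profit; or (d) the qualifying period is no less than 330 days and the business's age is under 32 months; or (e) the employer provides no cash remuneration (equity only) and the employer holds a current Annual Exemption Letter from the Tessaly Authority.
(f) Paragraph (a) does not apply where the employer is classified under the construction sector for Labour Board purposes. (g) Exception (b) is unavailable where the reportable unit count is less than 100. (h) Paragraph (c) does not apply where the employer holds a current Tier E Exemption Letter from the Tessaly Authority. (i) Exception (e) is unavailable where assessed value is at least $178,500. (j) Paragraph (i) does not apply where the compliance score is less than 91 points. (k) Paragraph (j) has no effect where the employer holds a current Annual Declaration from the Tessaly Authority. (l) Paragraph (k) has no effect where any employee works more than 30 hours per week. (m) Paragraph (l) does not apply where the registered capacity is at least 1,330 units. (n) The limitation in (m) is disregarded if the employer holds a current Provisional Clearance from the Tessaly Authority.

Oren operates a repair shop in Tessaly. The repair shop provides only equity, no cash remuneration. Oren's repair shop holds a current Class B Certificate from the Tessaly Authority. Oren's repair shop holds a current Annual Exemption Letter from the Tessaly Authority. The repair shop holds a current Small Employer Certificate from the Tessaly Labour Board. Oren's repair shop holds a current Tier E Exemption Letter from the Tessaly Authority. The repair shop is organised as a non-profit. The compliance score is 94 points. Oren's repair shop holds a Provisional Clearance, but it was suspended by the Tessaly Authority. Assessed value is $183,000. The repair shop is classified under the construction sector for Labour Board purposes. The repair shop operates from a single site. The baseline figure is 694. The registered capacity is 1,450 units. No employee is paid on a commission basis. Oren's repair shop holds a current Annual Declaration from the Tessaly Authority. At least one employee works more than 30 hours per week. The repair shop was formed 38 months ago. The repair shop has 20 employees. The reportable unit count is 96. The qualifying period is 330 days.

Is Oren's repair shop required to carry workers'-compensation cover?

Yes — Oren's repair shop must carry workers'-compensation cover.

Exception (a) is satisfied on its face — the baseline figure is 694, under the 742 limit; a current Small Employer Certificate is held; the employer's headcount is 20, less than the 22 limit. But applying paragraph (f): (f) operates against (a): the repair shop is classified under the construction sector. (a) is therefore removed.
Exception (b)'s conditions are all satisfied: no employee is paid on commission; a current Class B Certificate is held. Turning to paragraph (g): (g) operates against (b): the reportable unit count is 96, less than the 100 limit. So (b) is unavailable.
All of (c)'s requirements are met (the employer operates from a single site; the employer is a non-profit). Turning to paragraph (h): (h) operates against (c): a current Tier E Exemption Letter is held. Exception (c) does not apply.
Exception (d) does not apply: the business's age is 38 months, not under 32 months.
All of (e)'s requirements are met (remuneration is equity-only; a current Annual Exemption Letter is held). But applying paragraphs (i)–(n): (i) operates against (e): assessed value is $183,000, meeting the $178,500 threshold. (j) is not triggered (the compliance score is 94 points, not less than 91 points), so (i) stands. (e) is therefore removed.
No exception is made out. Oren's repair shop falls within the general rule.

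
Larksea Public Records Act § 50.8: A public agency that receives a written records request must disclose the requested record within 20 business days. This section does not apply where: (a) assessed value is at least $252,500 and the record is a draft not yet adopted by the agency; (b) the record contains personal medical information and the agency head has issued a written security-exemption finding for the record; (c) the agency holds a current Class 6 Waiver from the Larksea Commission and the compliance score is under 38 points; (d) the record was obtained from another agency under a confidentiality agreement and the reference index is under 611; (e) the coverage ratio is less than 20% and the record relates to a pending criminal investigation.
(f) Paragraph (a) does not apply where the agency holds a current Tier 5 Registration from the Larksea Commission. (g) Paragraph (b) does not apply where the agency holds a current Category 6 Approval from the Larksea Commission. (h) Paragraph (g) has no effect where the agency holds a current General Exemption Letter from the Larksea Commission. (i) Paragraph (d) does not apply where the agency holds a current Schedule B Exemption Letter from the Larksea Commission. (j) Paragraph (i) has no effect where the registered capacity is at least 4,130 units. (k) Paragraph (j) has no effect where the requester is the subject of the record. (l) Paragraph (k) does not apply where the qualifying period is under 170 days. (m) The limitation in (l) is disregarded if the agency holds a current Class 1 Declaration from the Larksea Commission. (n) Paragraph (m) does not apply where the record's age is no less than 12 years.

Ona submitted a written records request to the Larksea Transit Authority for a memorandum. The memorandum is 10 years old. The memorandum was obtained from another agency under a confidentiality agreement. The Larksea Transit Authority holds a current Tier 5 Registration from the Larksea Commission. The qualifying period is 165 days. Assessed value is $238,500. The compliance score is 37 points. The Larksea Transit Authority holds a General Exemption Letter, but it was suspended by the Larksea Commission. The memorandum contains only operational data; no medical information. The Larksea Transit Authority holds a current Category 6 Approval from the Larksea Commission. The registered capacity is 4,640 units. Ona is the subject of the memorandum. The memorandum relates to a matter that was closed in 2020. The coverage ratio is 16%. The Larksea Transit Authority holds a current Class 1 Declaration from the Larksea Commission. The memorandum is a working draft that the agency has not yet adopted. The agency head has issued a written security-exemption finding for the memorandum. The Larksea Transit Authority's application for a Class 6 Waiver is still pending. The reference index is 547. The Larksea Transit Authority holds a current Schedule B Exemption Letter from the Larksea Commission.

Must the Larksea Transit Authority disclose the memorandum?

Yes — the Larksea Transit Authority must disclose the memorandum.

Exception (a) requires that assessed value is at least $252,500; but assessed value is $238,500, short of $252,500, so (a) is unavailable.
Exception (b) does not apply: the memorandum contains only operational data.
Exception (c) does not apply: the Class 6 Waiver is not current.
Exception (d) is satisfied on its face — the memorandum was obtained under a confidentiality agreement; the reference index is 547, under the 611 limit. However, paragraphs (i)–(n) must be considered: (i) operates against (d): a current Schedule B Exemption Letter is held. (j) would limit (i) — the registered capacity is 4,640 units, meeting the 4,130 units threshold — but (k) sets (j) aside: (k) is engaged — Ona is the subject of the memorandum. (l) would limit (k) — the qualifying period is 165 days, under the 170 days limit — but (m) sets (l) aside: (m) operates against (l): a current Class 1 Declaration is held. (n), which would lift (m), is inapplicable — the record's age is 10 years, short of 12 years. (d) is therefore removed.
Exception (e) fails — the memorandum relates to a closed matter.
No exception applies. The general rule governs.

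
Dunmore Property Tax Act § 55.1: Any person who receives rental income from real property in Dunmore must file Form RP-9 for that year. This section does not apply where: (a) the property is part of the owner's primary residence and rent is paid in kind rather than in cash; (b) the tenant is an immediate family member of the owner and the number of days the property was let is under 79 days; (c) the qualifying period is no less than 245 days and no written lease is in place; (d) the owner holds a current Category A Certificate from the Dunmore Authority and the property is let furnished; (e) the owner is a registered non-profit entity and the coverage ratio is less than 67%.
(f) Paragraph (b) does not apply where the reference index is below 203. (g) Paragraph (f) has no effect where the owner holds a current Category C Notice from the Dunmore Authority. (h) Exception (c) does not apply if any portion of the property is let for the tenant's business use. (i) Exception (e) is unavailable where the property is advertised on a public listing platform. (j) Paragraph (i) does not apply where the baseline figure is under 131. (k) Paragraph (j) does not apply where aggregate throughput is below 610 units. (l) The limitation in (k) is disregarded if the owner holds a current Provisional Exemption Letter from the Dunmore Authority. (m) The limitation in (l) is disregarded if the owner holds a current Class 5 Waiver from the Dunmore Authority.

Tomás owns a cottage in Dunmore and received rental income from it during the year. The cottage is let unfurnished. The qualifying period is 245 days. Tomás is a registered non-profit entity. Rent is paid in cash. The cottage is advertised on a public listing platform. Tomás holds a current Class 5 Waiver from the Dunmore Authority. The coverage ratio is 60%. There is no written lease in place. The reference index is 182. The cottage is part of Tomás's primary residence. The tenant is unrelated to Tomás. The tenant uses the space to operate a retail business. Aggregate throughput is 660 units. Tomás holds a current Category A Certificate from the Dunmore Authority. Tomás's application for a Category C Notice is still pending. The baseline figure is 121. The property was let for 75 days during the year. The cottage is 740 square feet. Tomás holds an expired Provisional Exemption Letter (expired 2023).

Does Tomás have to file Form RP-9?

No — exception (e) applies; Tomás is not required to file Form RP-9.

Exception (a) requires that rent is paid in kind rather than in cash; but rent is paid in cash, so (a) is unavailable.
Exception (b) does not apply: the tenant is unrelated to the owner.
Exception (c): the qualifying period is 245 days, meeting the 245 days threshold; there is no written lease — every condition holds. Turning to paragraph (h): (h) operates against (c): the space is let for business use. Exception (c) does not apply.
Exception (d) requires that the property is let furnished; but the property is let unfurnished, so (d) is unavailable.
Exception (e) is satisfied on its face — Tomás is a registered non-profit; the coverage ratio is 60%, less than the 67% limit. As to paragraphs (i)–(m): (i) applies (the property is publicly advertised), but is overridden by (j): (j) operates against (i): the baseline figure is 121, under the 131 limit. (k) is inapplicable (aggregate throughput is 660 units, not below 610 units), so (j) stands. (e) remains available.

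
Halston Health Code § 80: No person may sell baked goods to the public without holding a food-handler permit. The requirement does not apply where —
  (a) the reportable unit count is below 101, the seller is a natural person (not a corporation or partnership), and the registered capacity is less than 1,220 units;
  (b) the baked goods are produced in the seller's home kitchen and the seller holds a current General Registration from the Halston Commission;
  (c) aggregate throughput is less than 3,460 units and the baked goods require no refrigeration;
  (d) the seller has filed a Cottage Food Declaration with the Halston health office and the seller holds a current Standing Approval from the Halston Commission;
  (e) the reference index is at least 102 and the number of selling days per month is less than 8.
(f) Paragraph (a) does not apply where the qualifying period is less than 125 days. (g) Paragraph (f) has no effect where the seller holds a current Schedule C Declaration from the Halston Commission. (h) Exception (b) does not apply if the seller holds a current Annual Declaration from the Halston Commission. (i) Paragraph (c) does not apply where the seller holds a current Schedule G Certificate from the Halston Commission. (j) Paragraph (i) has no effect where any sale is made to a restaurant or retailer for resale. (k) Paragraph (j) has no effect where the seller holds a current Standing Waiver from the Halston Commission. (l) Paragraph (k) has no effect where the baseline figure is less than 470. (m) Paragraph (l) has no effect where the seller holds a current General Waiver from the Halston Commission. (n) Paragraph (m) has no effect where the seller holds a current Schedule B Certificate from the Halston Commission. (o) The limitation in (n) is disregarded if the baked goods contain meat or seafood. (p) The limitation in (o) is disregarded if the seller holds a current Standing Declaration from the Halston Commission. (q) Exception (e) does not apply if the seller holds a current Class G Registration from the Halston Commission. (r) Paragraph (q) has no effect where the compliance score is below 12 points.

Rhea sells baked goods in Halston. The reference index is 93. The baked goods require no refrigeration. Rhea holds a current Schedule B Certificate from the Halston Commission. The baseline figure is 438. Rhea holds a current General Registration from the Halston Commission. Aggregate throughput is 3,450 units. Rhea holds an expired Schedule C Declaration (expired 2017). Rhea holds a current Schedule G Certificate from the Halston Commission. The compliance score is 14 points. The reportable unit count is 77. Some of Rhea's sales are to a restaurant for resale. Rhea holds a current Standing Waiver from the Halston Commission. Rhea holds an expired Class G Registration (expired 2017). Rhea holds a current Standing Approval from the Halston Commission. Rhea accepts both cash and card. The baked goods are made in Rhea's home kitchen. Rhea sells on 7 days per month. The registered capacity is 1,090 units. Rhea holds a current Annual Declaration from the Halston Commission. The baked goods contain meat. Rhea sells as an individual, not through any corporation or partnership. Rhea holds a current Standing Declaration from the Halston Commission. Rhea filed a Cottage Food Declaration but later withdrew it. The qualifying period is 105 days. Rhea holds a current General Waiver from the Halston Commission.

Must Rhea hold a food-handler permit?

No — exception (c) applies; Rhea is not required to hold a food-handler permit.

Exception (a): the reportable unit count is 77, below the 101 limit; the seller is a natural person; the registered capacity is 1,090 units, less than the 1,220 units limit — every condition holds. But: (f) is triggered — the qualifying period is 105 days, less than the 125 days limit. (g) is not triggered (no current Schedule C Declaration is held), so (f) stands. Exception (a) does not apply.
Exception (b) is satisfied on its face — the baked goods are home-kitchen produced; a current General Registration is held. But applying paragraph (h): (h) is engaged — a current Annual Declaration is held. So (b) is unavailable.
All of (c)'s requirements are met (aggregate throughput is 3,450 units, less than the 3,460 units limit; the baked goods are shelf-stable). Applying paragraphs (i)–(p): (i) applies (a current Schedule G Certificate is held), but is itself disapplied by (j): (j) operates against (i): some sales are to a restaurant for resale. (k) would limit (j) — a current Standing Waiver is held — but (l) sets (k) aside: (l) operates against (k): the baseline figure is 438, less than the 470 limit. (m) applies (a current General Waiver is held), but yields to (n): (n) is engaged — a current Schedule B Certificate is held. (o) would limit (n) — the baked goods contain meat — but (p) sets (o) aside: (p) applies — a current Standing Declaration is held. (c) remains available.
Exception (d) requires that the seller has filed a Cottage Food Declaration with the Halston health office; but the Cottage Food Declaration was withdrawn, so (d) is unavailable.
Exception (e) fails — the reference index is 93, short of 102.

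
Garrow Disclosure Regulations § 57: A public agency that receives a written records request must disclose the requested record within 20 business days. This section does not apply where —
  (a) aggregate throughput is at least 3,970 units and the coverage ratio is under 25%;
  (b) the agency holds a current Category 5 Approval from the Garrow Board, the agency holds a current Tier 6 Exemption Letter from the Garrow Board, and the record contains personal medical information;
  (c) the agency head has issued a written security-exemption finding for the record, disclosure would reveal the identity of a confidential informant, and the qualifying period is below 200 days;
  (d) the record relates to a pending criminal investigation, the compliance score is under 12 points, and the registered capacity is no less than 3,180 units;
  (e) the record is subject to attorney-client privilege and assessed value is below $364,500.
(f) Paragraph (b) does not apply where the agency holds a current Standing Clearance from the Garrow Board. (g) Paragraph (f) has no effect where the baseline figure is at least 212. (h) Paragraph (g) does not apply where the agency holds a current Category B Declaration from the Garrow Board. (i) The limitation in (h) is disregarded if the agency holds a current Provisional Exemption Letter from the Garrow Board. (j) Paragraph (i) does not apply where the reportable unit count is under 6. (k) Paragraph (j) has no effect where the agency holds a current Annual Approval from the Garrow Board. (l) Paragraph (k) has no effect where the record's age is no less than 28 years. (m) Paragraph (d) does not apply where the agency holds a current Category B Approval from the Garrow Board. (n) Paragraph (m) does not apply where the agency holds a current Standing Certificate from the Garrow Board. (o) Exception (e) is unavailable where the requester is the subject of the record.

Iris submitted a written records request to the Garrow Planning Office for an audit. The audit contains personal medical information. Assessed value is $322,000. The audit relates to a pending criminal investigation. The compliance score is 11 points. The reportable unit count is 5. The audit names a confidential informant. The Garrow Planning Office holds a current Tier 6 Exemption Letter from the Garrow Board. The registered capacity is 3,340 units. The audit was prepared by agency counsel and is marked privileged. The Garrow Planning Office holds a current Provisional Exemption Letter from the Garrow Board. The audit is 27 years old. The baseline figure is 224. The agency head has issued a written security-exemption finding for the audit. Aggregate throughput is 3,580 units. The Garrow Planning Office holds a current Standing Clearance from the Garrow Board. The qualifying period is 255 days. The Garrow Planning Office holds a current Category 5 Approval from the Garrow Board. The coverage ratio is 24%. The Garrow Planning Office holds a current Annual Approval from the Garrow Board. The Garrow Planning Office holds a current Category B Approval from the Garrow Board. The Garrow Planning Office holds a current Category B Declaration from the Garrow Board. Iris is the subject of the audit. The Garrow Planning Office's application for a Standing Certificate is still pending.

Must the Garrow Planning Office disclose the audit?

No — exception (b) applies; the Garrow Planning Office is not required to disclose the audit.

Exception (a) fails — aggregate throughput is 3,580 units, short of 3,970 units.
Exception (b): a current Category 5 Approval is held; a current Tier 6 Exemption Letter is held; the audit contains personal medical information — every condition holds. Considering the limiting provisions: (f) would limit (b) — a current Standing Clearance is held — but (g) sets (f) aside: (g) applies — the baseline figure is 224, meeting the 212 threshold. (h) would limit (g) — a current Category B Declaration is held — but (i) sets (h) aside: (i) is engaged — a current Provisional Exemption Letter is held. (j) operates (the reportable unit count is 5, under the 6 limit), but is itself disapplied by (k): (k) is triggered — a current Annual Approval is held. (l) does not operate here (the record's age is 27 years, short of 28 years), so (k) stands. So (b) applies.
Exception (c) fails — the qualifying period is 255 days, not below 200 days.
Exception (d) is satisfied on its face — the audit relates to a pending investigation; the compliance score is 11 points, under the 12 points limit; the registered capacity is 3,340 units, meeting the 3,180 units threshold. But applying paragraphs (m)–(n): (m) is triggered — a current Category B Approval is held. (n) is not engaged (no current Standing Certificate is held), so (m) stands. So (d) is unavailable.
Exception (e) is satisfied on its face — the audit is privileged; assessed value is $322,000, below the $364,500 limit. But applying paragraph (o): (o) applies — Iris is the subject of the audit. (e) is therefore removed.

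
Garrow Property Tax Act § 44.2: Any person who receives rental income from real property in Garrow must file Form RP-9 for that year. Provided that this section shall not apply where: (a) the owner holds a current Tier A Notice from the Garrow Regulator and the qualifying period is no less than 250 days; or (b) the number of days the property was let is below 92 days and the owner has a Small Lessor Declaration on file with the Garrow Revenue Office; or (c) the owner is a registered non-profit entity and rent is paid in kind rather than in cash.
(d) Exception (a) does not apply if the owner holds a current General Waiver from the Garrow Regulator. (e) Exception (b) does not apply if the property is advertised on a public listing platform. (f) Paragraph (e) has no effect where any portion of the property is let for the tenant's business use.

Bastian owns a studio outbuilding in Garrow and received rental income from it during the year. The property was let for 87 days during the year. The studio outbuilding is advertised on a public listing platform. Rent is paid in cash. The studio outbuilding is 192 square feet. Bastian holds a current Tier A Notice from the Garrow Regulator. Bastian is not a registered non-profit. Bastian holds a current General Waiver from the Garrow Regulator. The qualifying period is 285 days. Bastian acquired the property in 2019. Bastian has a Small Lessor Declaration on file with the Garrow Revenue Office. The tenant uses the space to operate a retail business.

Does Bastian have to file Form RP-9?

No — exception (b) applies; Bastian is not required to file Form RP-9.

Exception (a) is satisfied on its face — a current Tier A Notice is held; the qualifying period is 285 days, meeting the 250 days threshold. But: (d) operates — a current General Waiver is held. (a) is therefore removed.
Exception (b) is satisfied on its face — the number of days the property was let is 87 days, below the 92 days limit; a Small Lessor Declaration is on file. Under paragraphs (e)–(f): (e) is engaged (the property is publicly advertised), but is displaced by (f): (f) operates against (e): the space is let for business use. Exception (b) stands.
Exception (c) fails — Bastian is not a registered non-profit.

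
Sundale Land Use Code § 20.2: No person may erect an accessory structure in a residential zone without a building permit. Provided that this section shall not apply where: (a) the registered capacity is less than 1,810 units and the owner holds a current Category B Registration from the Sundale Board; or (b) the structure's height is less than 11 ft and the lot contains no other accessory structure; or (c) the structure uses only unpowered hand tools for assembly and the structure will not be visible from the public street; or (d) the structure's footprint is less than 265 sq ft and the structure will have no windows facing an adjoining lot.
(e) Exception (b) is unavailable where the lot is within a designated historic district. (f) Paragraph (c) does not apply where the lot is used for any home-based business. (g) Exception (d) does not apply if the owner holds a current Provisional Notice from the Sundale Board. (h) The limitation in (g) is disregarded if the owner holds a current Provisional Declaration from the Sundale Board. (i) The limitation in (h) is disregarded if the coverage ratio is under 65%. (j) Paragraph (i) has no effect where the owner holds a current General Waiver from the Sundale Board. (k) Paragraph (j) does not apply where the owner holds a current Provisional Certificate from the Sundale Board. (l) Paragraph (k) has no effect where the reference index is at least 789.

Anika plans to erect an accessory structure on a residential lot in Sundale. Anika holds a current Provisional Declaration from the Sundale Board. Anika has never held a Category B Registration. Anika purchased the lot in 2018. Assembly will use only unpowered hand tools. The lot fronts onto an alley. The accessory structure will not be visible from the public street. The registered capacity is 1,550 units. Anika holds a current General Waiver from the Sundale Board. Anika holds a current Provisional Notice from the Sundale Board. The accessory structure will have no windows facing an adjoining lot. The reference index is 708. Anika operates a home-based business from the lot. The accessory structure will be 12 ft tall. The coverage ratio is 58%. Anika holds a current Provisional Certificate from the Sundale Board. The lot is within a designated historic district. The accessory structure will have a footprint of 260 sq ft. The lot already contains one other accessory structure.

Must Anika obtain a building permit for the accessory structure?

Yes — Anika must obtain a building permit.

Exception (a) requires that the owner holds a current Category B Registration from the Sundale Board; but no current Category B Registration is held, so (a) is unavailable.
Exception (b) does not apply: the structure's height is 12 ft, not less than 11 ft.
Exception (c)'s conditions are all satisfied: assembly uses only hand tools; the structure will not be visible from the street. But applying paragraph (f): (f) operates against (c): a home-based business operates on the lot. Exception (c) does not apply.
Exception (d) is satisfied on its face — the structure's footprint is 260 sq ft, less than the 265 sq ft limit; no windows face an adjoining lot. But: (g) is triggered — a current Provisional Notice is held. (h) is triggered (a current Provisional Declaration is held), but is displaced by (i): (i) operates against (h): the coverage ratio is 58%, under the 65% limit. (j) applies (a current General Waiver is held), but is set aside by (k): (k) operates against (j): a current Provisional Certificate is held. (l) is not engaged (the reference index is 708, short of 789), so (k) stands. Exception (d) does not apply.
None of the exceptions is available; § 20.2 applies in full.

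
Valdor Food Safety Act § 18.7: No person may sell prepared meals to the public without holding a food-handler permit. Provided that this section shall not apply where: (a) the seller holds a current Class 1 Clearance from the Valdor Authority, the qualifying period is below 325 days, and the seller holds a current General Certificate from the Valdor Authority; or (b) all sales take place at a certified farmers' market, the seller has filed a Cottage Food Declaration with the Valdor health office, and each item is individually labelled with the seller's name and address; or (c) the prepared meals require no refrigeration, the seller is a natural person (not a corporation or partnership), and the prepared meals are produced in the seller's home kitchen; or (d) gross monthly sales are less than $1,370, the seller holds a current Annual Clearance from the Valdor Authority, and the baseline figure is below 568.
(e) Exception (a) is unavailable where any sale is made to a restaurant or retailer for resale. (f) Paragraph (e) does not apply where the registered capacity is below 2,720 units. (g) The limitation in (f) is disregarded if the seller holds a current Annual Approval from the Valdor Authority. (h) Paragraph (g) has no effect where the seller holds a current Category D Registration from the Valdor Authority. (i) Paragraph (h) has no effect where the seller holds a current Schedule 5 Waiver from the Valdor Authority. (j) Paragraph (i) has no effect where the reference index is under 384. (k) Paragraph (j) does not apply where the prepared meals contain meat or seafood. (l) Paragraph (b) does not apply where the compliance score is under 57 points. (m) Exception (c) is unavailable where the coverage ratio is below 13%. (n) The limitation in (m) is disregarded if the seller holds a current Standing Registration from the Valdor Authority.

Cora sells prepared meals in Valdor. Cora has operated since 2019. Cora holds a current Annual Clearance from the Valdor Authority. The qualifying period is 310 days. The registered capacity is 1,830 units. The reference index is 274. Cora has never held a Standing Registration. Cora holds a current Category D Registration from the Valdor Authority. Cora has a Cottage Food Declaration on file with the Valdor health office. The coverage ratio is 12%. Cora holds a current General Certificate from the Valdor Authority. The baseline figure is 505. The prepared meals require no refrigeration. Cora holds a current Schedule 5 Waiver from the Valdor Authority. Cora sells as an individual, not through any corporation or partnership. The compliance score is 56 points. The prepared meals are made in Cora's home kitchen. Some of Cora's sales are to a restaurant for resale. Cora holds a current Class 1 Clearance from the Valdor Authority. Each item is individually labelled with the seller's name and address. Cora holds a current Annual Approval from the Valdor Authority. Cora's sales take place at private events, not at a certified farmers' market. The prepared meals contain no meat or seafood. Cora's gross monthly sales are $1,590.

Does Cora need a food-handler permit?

Exception (a) is satisfied on its face — a current Class 1 Clearance is held; the qualifying period is 310 days, below the 325 days limit; a current General Certificate is held. Considering the limiting provisions: (e) would limit (a) — some sales are to a restaurant for resale — but (f) sets (e) aside: (f) operates against (e): the registered capacity is 1,830 units, below the 2,720 units limit. (g) would limit (f) — a current Annual Approval is held — but (h) sets (g) aside: (h) operates against (g): a current Category D Registration is held. (i) would limit (h) — a current Schedule 5 Waiver is held — but (j) sets (i) aside: (j) operates — the reference index is 274, under the 384 limit. (k), which would lift (j), is not triggered — the prepared meals contain no meat or seafood. So (a) applies.
Exception (b) fails — sales are at private events, not a certified farmers' market.
Exception (c) is satisfied on its face — the prepared meals are shelf-stable; the seller is a natural person; the prepared meals are home-kitchen produced. Turning to paragraphs (m)–(n): (m) operates — the coverage ratio is 12%, below the 13% limit. (n) is not engaged (no current Standing Registration is held), so (m) stands. So (c) is unavailable.
Exception (d) requires that gross monthly sales are less than $1,370; but gross monthly sales are $1,590, not less than $1,370, so (d) is unavailable.

No — exception (a) applies; Cora is not required to hold a food-handler permit.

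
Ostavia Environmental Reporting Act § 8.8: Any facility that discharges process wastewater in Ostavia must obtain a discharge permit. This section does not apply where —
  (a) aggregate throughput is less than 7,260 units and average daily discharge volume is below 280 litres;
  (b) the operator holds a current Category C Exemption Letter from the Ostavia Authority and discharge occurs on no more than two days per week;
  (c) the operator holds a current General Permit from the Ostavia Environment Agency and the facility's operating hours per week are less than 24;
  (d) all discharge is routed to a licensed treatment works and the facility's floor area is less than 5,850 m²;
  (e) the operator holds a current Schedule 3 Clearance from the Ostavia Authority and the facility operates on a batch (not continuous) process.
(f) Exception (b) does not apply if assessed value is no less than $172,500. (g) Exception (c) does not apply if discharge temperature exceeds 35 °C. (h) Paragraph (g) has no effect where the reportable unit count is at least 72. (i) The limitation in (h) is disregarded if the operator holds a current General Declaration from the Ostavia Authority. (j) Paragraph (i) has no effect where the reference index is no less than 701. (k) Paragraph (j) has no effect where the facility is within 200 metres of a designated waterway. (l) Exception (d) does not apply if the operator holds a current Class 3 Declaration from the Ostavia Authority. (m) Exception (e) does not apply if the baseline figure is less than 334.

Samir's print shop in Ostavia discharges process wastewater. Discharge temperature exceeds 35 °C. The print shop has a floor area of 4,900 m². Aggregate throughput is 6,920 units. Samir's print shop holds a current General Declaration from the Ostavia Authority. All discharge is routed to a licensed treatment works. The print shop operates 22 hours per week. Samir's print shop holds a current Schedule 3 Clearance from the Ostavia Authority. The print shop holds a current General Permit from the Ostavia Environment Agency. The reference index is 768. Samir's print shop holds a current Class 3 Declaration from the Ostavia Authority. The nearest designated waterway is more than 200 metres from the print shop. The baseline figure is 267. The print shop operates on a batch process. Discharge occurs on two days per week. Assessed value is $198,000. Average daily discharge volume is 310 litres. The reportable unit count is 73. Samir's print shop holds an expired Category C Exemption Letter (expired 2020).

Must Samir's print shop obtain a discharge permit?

Exception (a) fails — average daily discharge volume is 310 litres, not below 280 litres.
Exception (b) does not apply: the Category C Exemption Letter is not current.
All of (c)'s requirements are met (a current General Permit is held; the facility's operating hours per week are 22, less than the 24 limit). Applying paragraphs (g)–(k): (g) is triggered (discharge temperature exceeds 35 °C), but is displaced by (h): (h) operates against (g): the reportable unit count is 73, meeting the 72 threshold. (i) would limit (h) — a current General Declaration is held — but (j) sets (i) aside: (j) operates against (i): the reference index is 768, meeting the 701 threshold. (k), which would lift (j), is not triggered — the print shop is more than 200 m from any designated waterway. (c) remains available.
Exception (d): discharge is routed to a licensed treatment works; the facility's floor area is 4,900 m², less than the 5,850 m² limit — every condition holds. But: (l) operates against (d): a current Class 3 Declaration is held. Exception (d) does not apply.
Exception (e): a current Schedule 3 Clearance is held; the facility operates on a batch process — every condition holds. Turning to paragraph (m): (m) is triggered — the baseline figure is 267, less than the 334 limit. So (e) is unavailable.

No — exception (c) applies; Samir's print shop is not required to obtain a discharge permit.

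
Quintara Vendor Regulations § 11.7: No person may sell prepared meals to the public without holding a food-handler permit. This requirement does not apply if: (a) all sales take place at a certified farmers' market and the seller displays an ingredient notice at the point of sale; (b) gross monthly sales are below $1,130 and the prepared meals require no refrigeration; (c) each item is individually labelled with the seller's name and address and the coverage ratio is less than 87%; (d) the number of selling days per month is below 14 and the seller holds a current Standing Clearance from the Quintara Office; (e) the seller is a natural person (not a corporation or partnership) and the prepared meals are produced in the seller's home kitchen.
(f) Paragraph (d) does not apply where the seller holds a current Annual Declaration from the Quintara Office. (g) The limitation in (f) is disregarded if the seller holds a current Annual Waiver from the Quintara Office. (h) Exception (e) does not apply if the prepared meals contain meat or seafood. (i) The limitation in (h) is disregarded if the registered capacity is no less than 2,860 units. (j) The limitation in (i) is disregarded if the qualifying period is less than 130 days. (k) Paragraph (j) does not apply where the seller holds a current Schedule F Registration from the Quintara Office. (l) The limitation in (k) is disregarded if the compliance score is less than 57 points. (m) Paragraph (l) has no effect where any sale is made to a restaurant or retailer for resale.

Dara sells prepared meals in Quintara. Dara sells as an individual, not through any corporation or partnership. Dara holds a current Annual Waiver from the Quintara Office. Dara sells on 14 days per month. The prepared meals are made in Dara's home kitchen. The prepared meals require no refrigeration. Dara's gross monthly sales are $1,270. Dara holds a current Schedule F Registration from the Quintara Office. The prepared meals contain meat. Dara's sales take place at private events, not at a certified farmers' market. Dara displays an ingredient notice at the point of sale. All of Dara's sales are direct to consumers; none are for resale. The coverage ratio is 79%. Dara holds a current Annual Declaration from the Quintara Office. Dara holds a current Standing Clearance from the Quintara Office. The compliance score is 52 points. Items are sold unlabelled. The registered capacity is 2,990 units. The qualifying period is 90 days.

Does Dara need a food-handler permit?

Exception (a) fails — sales are at private events, not a certified farmers' market.
Exception (b) does not apply: gross monthly sales are $1,270, not below $1,130.
Exception (c) fails — items are sold unlabelled.
Exception (d) requires that the number of selling days per month is below 14; but the number of selling days per month is 14, not below 14, so (d) is unavailable.
Exception (e) is satisfied on its face — the seller is a natural person; the prepared meals are home-kitchen produced. Turning to paragraphs (h)–(m): (h) operates against (e): the prepared meals contain meat. (i) operates (the registered capacity is 2,990 units, meeting the 2,860 units threshold), but is itself disapplied by (j): (j) operates against (i): the qualifying period is 90 days, less than the 130 days limit. (k) would limit (j) — a current Schedule F Registration is held — but (l) sets (k) aside: (l) is engaged — the compliance score is 52 points, less than the 57 points limit. (m) is inapplicable (no sales are for resale), so (l) stands. So (e) is unavailable.
No exception applies. The general rule governs.

Yes — Dara must hold a food-handler permit.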